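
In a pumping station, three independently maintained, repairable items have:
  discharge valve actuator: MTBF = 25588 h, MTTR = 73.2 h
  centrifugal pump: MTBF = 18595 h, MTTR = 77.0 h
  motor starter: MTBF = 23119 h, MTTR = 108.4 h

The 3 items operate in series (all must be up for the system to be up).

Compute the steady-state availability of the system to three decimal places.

0.988

A(discharge valve actuator) = MTBF/(MTBF+MTTR) = 25588/(25588+73.2) = 0.997147
A(centrifugal pump) = MTBF/(MTBF+MTTR) = 18595/(18595+77.0) = 0.995876
A(motor starter) = MTBF/(MTBF+MTTR) = 23119/(23119+108.4) = 0.995333
Series availability: 0.997147 × 0.995876 × 0.995333 = 0.988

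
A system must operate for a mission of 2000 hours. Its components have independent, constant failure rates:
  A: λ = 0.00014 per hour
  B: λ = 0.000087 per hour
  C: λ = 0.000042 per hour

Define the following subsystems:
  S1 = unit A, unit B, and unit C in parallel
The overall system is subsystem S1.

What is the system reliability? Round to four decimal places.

0.9969

R(A) = exp(−0.00014 × 2000) = 0.755784
R(B) = exp(−0.000087 × 2000) = 0.840297
R(C) = exp(−0.000042 × 2000) = 0.919431
Parallel (A, B, and C): 1 − (1 − 0.755784)(1 − 0.840297)(1 − 0.919431) = 0.9969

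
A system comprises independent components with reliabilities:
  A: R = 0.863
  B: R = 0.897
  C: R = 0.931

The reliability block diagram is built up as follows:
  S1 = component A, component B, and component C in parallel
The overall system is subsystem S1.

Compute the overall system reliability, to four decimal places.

Parallel (A, B, and C): 1 − (1 − 0.863000)(1 − 0.897000)(1 − 0.931000) = 0.9990

0.9990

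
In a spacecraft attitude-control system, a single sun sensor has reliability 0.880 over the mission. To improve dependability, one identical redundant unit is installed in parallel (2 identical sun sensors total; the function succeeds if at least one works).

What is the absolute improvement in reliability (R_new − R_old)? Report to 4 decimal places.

R_before = 0.880
R_after = 1 − (1 − 0.880)^2 = 0.9856
ΔR = 0.9856 − 0.880 = 0.1056

0.1056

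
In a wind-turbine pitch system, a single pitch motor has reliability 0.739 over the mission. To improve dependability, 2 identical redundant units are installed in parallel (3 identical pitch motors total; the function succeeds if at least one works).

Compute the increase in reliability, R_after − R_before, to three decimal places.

0.243

R_before = 0.739
R_after = 1 − (1 − 0.739)^3 = 0.982
ΔR = 0.982 − 0.739 = 0.243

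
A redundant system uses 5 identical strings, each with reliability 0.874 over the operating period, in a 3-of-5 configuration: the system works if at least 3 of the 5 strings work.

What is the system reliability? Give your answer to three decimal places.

R = Σ_{i=3}^{5} C(5,i) p^i (1−p)^{5−i} with p = 0.874
C(5,3)·0.874^3·0.126^2 = 0.10599
C(5,4)·0.874^4·0.126^1 = 0.36761
C(5,5)·0.874^5·0.126^0 = 0.50998
Sum = 0.984

0.984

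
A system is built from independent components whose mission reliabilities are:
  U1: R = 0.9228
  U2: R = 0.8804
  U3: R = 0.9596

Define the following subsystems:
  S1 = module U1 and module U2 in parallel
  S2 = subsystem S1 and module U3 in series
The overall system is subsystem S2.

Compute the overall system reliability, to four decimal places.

0.9507

Parallel (U1 and U2): 1 − (1 − 0.922800)(1 − 0.880400) = 0.990767
Series ([0.990767] and U3): 0.990767 × 0.959600 = 0.9507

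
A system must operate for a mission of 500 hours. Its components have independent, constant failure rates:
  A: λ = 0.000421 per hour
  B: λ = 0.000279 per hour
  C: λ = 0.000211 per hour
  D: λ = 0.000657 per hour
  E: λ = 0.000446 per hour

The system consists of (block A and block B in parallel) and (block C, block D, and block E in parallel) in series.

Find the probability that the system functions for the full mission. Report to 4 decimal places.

0.9698

R(A) = exp(−0.000421 × 500) = 0.810179
R(B) = exp(−0.000279 × 500) = 0.869793
R(C) = exp(−0.000211 × 500) = 0.899874
R(D) = exp(−0.000657 × 500) = 0.720003
R(E) = exp(−0.000446 × 500) = 0.800115
Parallel (A and B): 1 − (1 − 0.810179)(1 − 0.869793) = 0.975284
Parallel (C, D, and E): 1 − (1 − 0.899874)(1 − 0.720003)(1 − 0.800115) = 0.994396
Series ([0.975284] and [0.994396]): 0.975284 × 0.994396 = 0.9698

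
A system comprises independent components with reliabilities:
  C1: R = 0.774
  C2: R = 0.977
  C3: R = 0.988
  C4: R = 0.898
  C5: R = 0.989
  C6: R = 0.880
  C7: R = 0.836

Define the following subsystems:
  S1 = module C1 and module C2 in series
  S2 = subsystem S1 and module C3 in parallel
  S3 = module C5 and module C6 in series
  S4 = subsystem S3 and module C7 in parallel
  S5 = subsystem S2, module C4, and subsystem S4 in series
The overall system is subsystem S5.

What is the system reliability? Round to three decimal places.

0.876

Series (C1 and C2): 0.77400 × 0.97700 = 0.75620
Parallel ([0.75620] and C3): 1 − (1 − 0.75620)(1 − 0.98800) = 0.99707
Series (C5 and C6): 0.98900 × 0.88000 = 0.87032
Parallel ([0.87032] and C7): 1 − (1 − 0.87032)(1 − 0.83600) = 0.97873
Series ([0.99707], C4, and [0.97873]): 0.99707 × 0.89800 × 0.97873 = 0.876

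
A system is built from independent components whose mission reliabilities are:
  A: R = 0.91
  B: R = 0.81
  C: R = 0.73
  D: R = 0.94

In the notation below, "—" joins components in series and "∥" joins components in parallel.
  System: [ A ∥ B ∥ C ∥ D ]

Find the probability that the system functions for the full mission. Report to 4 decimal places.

Parallel (A, B, C, and D): 1 − (1 − 0.910000)(1 − 0.810000)(1 − 0.730000)(1 − 0.940000) = 0.9997

0.9997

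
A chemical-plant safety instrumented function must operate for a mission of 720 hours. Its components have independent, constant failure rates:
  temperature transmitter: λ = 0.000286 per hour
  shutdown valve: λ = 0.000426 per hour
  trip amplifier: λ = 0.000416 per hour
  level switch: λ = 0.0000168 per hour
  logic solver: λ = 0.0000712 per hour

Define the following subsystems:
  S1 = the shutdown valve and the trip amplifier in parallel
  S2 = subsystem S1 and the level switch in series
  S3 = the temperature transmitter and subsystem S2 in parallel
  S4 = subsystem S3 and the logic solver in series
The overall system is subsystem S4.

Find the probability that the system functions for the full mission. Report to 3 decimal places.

R(temperature transmitter) = exp(−0.000286 × 720) = 0.81390
R(shutdown valve) = exp(−0.000426 × 720) = 0.73586
R(trip amplifier) = exp(−0.000416 × 720) = 0.74117
R(level switch) = exp(−0.0000168 × 720) = 0.98798
R(logic solver) = exp(−0.0000712 × 720) = 0.95003
Parallel (shutdown valve and trip amplifier): 1 − (1 − 0.73586)(1 − 0.74117) = 0.93163
Series ([0.93163] and level switch): 0.93163 × 0.98798 = 0.92043
Parallel (temperature transmitter and [0.92043]): 1 − (1 − 0.81390)(1 − 0.92043) = 0.98519
Series ([0.98519] and logic solver): 0.98519 × 0.95003 = 0.936

0.936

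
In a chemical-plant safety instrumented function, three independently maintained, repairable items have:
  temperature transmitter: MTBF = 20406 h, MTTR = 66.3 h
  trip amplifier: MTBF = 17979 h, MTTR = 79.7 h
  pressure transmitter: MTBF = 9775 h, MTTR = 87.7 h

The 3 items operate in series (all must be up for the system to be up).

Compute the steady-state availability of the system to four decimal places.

0.9835

A(temperature transmitter) = MTBF/(MTBF+MTTR) = 20406/(20406+66.3) = 0.996761
A(trip amplifier) = MTBF/(MTBF+MTTR) = 17979/(17979+79.7) = 0.995587
A(pressure transmitter) = MTBF/(MTBF+MTTR) = 9775/(9775+87.7) = 0.991108
Series availability: 0.996761 × 0.995587 × 0.991108 = 0.9835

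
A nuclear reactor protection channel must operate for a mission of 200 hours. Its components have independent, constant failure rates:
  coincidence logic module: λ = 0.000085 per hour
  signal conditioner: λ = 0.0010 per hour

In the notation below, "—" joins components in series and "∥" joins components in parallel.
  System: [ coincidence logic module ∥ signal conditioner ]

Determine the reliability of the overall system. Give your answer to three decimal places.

0.997

R(coincidence logic module) = exp(−0.000085 × 200) = 0.98314
R(signal conditioner) = exp(−0.0010 × 200) = 0.81873
Parallel (coincidence logic module and signal conditioner): 1 − (1 − 0.98314)(1 − 0.81873) = 0.997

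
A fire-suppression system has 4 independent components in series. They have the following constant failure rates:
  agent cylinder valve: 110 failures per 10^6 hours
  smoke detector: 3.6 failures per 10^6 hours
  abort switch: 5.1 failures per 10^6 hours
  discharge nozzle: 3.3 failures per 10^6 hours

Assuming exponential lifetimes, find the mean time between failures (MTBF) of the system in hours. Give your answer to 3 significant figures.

8200

Series of exponential components: λ_sys = Σ λ_i
λ_sys = 0.00011 + 0.0000036 + 0.0000051 + 0.0000033 = 1.2200e-04 /h
MTBF = 1 / λ_sys = 8200 h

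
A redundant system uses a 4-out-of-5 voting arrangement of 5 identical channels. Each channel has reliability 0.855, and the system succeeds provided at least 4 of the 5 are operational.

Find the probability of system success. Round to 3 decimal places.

0.844

R = Σ_{i=4}^{5} C(5,i) p^i (1−p)^{5−i} with p = 0.855
C(5,4)·0.855^4·0.145^1 = 0.38744
C(5,5)·0.855^5·0.145^0 = 0.45691
Sum = 0.844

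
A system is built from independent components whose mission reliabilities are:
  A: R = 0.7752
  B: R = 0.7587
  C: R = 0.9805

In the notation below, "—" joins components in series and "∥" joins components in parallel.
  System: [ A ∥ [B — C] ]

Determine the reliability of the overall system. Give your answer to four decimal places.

0.9424

Series (B and C): 0.758700 × 0.980500 = 0.743905
Parallel (A and [0.743905]): 1 − (1 − 0.775200)(1 − 0.743905) = 0.9424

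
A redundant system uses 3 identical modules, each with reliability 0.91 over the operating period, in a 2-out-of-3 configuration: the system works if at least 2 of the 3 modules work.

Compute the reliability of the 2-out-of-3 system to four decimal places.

R = Σ_{i=2}^{3} C(3,i) p^i (1−p)^{3−i} with p = 0.91
C(3,2)·0.91^2·0.09^1 = 0.223587
C(3,3)·0.91^3·0.09^0 = 0.753571
Sum = 0.9772

0.9772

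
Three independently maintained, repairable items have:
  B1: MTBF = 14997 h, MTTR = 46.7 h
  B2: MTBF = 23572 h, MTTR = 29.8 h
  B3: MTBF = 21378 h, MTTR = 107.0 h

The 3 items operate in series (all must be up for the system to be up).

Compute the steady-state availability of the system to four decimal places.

0.9907

A(B1) = MTBF/(MTBF+MTTR) = 14997/(14997+46.7) = 0.996896
A(B2) = MTBF/(MTBF+MTTR) = 23572/(23572+29.8) = 0.998737
A(B3) = MTBF/(MTBF+MTTR) = 21378/(21378+107.0) = 0.995020
Series availability: 0.996896 × 0.998737 × 0.995020 = 0.9907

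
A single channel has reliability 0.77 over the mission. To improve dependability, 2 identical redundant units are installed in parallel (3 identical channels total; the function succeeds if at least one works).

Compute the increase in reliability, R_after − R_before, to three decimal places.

0.218

R_before = 0.77
R_after = 1 − (1 − 0.77)^3 = 0.988
ΔR = 0.988 − 0.77 = 0.218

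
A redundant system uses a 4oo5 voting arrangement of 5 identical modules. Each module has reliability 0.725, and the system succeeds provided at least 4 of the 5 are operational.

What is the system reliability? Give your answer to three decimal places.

0.580

R = Σ_{i=4}^{5} C(5,i) p^i (1−p)^{5−i} with p = 0.725
C(5,4)·0.725^4·0.275^1 = 0.37989
C(5,5)·0.725^5·0.275^0 = 0.20030
Sum = 0.580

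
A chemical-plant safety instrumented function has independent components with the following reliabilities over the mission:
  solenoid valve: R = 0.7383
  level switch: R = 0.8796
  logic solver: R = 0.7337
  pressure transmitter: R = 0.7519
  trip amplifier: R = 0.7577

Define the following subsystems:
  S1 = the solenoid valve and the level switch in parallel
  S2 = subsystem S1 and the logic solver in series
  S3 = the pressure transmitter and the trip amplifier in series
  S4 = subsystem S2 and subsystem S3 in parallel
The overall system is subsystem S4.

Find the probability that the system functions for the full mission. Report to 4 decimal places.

0.8755

Parallel (solenoid valve and level switch): 1 − (1 − 0.738300)(1 − 0.879600) = 0.968491
Series ([0.968491] and logic solver): 0.968491 × 0.733700 = 0.710582
Series (pressure transmitter and trip amplifier): 0.751900 × 0.757700 = 0.569715
Parallel ([0.710582] and [0.569715]): 1 − (1 − 0.710582)(1 − 0.569715) = 0.8755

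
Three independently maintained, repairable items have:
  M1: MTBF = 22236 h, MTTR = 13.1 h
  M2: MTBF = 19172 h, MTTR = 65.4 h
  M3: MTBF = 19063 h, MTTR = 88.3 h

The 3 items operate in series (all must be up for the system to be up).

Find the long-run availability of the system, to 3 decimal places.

0.991

A(M1) = MTBF/(MTBF+MTTR) = 22236/(22236+13.1) = 0.999411
A(M2) = MTBF/(MTBF+MTTR) = 19172/(19172+65.4) = 0.996600
A(M3) = MTBF/(MTBF+MTTR) = 19063/(19063+88.3) = 0.995389
Series availability: 0.999411 × 0.996600 × 0.995389 = 0.991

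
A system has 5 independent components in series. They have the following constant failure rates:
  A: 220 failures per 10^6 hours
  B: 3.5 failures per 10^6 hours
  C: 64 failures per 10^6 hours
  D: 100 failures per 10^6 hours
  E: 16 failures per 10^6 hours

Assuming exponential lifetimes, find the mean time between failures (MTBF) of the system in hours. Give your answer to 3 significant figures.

2480

Series of exponential components: λ_sys = Σ λ_i
λ_sys = 0.00022 + 0.0000035 + 0.000064 + 0.00010 + 0.000016 = 4.0350e-04 /h
MTBF = 1 / λ_sys = 2480 h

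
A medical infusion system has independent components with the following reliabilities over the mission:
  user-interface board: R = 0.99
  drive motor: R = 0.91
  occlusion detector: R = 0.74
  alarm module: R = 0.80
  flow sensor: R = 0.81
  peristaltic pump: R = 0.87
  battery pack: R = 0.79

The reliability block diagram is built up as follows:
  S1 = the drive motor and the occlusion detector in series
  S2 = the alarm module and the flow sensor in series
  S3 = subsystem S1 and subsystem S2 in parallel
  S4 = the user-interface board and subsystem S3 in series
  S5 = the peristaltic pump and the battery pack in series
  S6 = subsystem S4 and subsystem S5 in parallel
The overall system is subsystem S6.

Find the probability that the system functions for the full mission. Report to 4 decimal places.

0.9613

Series (drive motor and occlusion detector): 0.910000 × 0.740000 = 0.673400
Series (alarm module and flow sensor): 0.800000 × 0.810000 = 0.648000
Parallel ([0.673400] and [0.648000]): 1 − (1 − 0.673400)(1 − 0.648000) = 0.885037
Series (user-interface board and [0.885037]): 0.990000 × 0.885037 = 0.876187
Series (peristaltic pump and battery pack): 0.870000 × 0.790000 = 0.687300
Parallel ([0.876187] and [0.687300]): 1 − (1 − 0.876187)(1 − 0.687300) = 0.9613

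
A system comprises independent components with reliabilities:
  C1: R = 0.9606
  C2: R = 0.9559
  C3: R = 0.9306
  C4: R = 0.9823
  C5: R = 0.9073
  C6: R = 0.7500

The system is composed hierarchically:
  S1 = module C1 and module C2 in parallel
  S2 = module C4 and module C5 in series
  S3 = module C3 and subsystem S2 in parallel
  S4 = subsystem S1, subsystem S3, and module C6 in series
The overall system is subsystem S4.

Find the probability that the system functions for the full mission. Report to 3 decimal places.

Parallel (C1 and C2): 1 − (1 − 0.96060)(1 − 0.95590) = 0.99826
Series (C4 and C5): 0.98230 × 0.90730 = 0.89124
Parallel (C3 and [0.89124]): 1 − (1 − 0.93060)(1 − 0.89124) = 0.99245
Series ([0.99826], [0.99245], and C6): 0.99826 × 0.99245 × 0.75000 = 0.743

0.743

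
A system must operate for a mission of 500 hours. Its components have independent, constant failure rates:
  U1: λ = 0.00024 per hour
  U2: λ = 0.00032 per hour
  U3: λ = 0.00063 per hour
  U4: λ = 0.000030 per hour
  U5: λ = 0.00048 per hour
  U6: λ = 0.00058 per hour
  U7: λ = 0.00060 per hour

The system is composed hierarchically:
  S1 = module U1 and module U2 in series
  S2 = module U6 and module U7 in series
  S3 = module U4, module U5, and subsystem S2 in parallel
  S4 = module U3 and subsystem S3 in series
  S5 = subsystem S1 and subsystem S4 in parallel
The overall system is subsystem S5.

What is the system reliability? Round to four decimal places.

0.9338

R(U1) = exp(−0.00024 × 500) = 0.886920
R(U2) = exp(−0.00032 × 500) = 0.852144
R(U3) = exp(−0.00063 × 500) = 0.729789
R(U4) = exp(−0.000030 × 500) = 0.985112
R(U5) = exp(−0.00048 × 500) = 0.786628
R(U6) = exp(−0.00058 × 500) = 0.748264
R(U7) = exp(−0.00060 × 500) = 0.740818
Series (U1 and U2): 0.886920 × 0.852144 = 0.755784
Series (U6 and U7): 0.748264 × 0.740818 = 0.554327
Parallel (U4, U5, and [0.554327]): 1 − (1 − 0.985112)(1 − 0.786628)(1 − 0.554327) = 0.998584
Series (U3 and [0.998584]): 0.729789 × 0.998584 = 0.728756
Parallel ([0.755784] and [0.728756]): 1 − (1 − 0.755784)(1 − 0.728756) = 0.9338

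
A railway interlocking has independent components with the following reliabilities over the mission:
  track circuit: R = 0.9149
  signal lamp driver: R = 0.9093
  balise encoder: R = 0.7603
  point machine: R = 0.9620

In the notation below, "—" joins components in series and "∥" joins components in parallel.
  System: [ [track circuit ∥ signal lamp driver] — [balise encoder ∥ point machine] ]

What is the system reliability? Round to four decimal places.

Parallel (track circuit and signal lamp driver): 1 − (1 − 0.914900)(1 − 0.909300) = 0.992281
Parallel (balise encoder and point machine): 1 − (1 − 0.760300)(1 − 0.962000) = 0.990891
Series ([0.992281] and [0.990891]): 0.992281 × 0.990891 = 0.9832

0.9832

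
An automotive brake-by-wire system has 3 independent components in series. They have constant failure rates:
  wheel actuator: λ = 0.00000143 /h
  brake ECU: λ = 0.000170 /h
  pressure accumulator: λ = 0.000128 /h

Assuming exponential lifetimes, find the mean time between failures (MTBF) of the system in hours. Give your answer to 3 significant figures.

Series of exponential components: λ_sys = Σ λ_i
λ_sys = 0.00000143 + 0.000170 + 0.000128 = 2.9943e-04 /h
MTBF = 1 / λ_sys = 3340 h

3340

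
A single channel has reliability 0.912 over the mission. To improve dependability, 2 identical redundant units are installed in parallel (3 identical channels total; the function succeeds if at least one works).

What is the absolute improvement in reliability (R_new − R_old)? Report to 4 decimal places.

0.0873

R_before = 0.912
R_after = 1 − (1 − 0.912)^3 = 0.9993
ΔR = 0.9993 − 0.912 = 0.0873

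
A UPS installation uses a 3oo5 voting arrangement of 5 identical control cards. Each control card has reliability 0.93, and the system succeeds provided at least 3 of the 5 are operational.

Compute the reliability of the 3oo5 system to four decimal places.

0.9969

R = Σ_{i=3}^{5} C(5,i) p^i (1−p)^{5−i} with p = 0.93
C(5,3)·0.93^3·0.07^2 = 0.039413
C(5,4)·0.93^4·0.07^1 = 0.261818
C(5,5)·0.93^5·0.07^0 = 0.695688
Sum = 0.9969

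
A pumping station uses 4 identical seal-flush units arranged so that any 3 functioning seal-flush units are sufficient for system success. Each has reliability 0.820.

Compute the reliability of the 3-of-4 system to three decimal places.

R = Σ_{i=3}^{4} C(4,i) p^i (1−p)^{4−i} with p = 0.820
C(4,3)·0.820^3·0.180^1 = 0.39698
C(4,4)·0.820^4·0.180^0 = 0.45212
Sum = 0.849

0.849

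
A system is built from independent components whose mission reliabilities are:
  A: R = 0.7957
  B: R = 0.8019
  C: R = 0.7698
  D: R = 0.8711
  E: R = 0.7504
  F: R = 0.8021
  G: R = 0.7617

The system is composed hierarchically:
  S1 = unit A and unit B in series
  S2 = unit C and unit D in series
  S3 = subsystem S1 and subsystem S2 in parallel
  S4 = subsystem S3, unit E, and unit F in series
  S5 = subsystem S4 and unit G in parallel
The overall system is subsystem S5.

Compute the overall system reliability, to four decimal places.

Series (A and B): 0.795700 × 0.801900 = 0.638072
Series (C and D): 0.769800 × 0.871100 = 0.670573
Parallel ([0.638072] and [0.670573]): 1 − (1 − 0.638072)(1 − 0.670573) = 0.880771
Series ([0.880771], E, and F): 0.880771 × 0.750400 × 0.802100 = 0.530132
Parallel ([0.530132] and G): 1 − (1 − 0.530132)(1 − 0.761700) = 0.8880

0.8880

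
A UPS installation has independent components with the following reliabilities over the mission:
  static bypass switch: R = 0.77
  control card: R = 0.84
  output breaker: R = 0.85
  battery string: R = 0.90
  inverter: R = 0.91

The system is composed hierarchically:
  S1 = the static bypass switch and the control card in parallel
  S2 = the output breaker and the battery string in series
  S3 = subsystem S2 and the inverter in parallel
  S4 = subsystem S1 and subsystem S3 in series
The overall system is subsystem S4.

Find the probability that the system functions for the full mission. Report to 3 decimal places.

0.943

Parallel (static bypass switch and control card): 1 − (1 − 0.77000)(1 − 0.84000) = 0.96320
Series (output breaker and battery string): 0.85000 × 0.90000 = 0.76500
Parallel ([0.76500] and inverter): 1 − (1 − 0.76500)(1 − 0.91000) = 0.97885
Series ([0.96320] and [0.97885]): 0.96320 × 0.97885 = 0.943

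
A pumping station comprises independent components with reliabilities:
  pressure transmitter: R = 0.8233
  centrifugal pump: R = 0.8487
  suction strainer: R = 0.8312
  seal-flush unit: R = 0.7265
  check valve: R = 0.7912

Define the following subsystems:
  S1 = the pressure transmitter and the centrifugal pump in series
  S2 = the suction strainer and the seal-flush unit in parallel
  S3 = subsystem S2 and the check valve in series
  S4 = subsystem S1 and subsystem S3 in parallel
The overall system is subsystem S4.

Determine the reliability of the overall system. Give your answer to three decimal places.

0.926

Series (pressure transmitter and centrifugal pump): 0.82330 × 0.84870 = 0.69873
Parallel (suction strainer and seal-flush unit): 1 − (1 − 0.83120)(1 − 0.72650) = 0.95383
Series ([0.95383] and check valve): 0.95383 × 0.79120 = 0.75467
Parallel ([0.69873] and [0.75467]): 1 − (1 − 0.69873)(1 − 0.75467) = 0.926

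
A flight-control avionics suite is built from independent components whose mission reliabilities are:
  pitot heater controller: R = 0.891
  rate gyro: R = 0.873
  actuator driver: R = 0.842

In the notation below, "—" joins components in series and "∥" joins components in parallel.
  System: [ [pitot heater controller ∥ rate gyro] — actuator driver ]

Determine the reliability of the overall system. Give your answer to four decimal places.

Parallel (pitot heater controller and rate gyro): 1 − (1 − 0.891000)(1 − 0.873000) = 0.986157
Series ([0.986157] and actuator driver): 0.986157 × 0.842000 = 0.8303

0.8303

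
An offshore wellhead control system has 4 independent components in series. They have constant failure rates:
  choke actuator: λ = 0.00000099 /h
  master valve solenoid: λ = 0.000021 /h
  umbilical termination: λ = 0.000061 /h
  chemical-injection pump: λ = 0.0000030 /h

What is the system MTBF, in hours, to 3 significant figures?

Series of exponential components: λ_sys = Σ λ_i
λ_sys = 0.00000099 + 0.000021 + 0.000061 + 0.0000030 = 8.5990e-05 /h
MTBF = 1 / λ_sys = 11600 h

11600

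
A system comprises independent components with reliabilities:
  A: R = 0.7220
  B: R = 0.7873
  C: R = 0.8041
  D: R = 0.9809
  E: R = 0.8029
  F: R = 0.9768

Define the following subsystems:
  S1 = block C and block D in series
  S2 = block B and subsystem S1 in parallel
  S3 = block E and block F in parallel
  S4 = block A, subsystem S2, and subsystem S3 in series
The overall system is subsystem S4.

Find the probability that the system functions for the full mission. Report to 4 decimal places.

Series (C and D): 0.804100 × 0.980900 = 0.788742
Parallel (B and [0.788742]): 1 − (1 − 0.787300)(1 − 0.788742) = 0.955065
Parallel (E and F): 1 − (1 − 0.802900)(1 − 0.976800) = 0.995427
Series (A, [0.955065], and [0.995427]): 0.722000 × 0.955065 × 0.995427 = 0.6864

0.6864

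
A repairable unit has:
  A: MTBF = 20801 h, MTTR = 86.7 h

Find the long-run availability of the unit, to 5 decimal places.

A(A) = MTBF/(MTBF+MTTR) = 20801/(20801+86.7) = 0.99585

0.99585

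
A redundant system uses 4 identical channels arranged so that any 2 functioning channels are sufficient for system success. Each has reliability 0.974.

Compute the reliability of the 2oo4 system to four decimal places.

R = Σ_{i=2}^{4} C(4,i) p^i (1−p)^{4−i} with p = 0.974
C(4,2)·0.974^2·0.026^2 = 0.003848
C(4,3)·0.974^3·0.026^1 = 0.096097
C(4,4)·0.974^4·0.026^0 = 0.899986
Sum = 0.9999

0.9999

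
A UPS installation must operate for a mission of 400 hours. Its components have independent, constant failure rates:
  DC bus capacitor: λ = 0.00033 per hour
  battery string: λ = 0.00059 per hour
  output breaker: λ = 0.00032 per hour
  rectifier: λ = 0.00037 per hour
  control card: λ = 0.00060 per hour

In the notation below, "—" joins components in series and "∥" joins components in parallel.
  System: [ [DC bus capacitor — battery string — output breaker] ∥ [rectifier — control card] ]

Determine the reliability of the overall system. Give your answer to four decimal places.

0.8742

R(DC bus capacitor) = exp(−0.00033 × 400) = 0.876341
R(battery string) = exp(−0.00059 × 400) = 0.789781
R(output breaker) = exp(−0.00032 × 400) = 0.879853
R(rectifier) = exp(−0.00037 × 400) = 0.862431
R(control card) = exp(−0.00060 × 400) = 0.786628
Series (DC bus capacitor, battery string, and output breaker): 0.876341 × 0.789781 × 0.879853 = 0.608962
Series (rectifier and control card): 0.862431 × 0.786628 = 0.678412
Parallel ([0.608962] and [0.678412]): 1 − (1 − 0.608962)(1 − 0.678412) = 0.8742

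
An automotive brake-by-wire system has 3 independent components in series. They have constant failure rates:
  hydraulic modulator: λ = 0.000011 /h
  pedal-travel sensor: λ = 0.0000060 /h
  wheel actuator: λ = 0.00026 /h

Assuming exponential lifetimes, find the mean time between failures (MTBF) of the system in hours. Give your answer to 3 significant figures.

Series of exponential components: λ_sys = Σ λ_i
λ_sys = 0.000011 + 0.0000060 + 0.00026 = 2.7700e-04 /h
MTBF = 1 / λ_sys = 3610 h

3610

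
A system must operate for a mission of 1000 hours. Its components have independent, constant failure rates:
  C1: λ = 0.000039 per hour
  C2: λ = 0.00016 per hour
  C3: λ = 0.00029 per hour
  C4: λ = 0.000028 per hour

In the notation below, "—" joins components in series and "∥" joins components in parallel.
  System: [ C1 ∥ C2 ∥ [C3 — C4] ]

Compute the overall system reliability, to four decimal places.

0.9985

R(C1) = exp(−0.000039 × 1000) = 0.961751
R(C2) = exp(−0.00016 × 1000) = 0.852144
R(C3) = exp(−0.00029 × 1000) = 0.748264
R(C4) = exp(−0.000028 × 1000) = 0.972388
Series (C3 and C4): 0.748264 × 0.972388 = 0.727603
Parallel (C1, C2, and [0.727603]): 1 − (1 − 0.961751)(1 − 0.852144)(1 − 0.727603) = 0.9985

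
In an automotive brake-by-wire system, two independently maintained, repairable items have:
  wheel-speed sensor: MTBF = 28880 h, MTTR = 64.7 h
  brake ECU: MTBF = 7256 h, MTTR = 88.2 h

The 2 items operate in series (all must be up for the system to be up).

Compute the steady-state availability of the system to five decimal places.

A(wheel-speed sensor) = MTBF/(MTBF+MTTR) = 28880/(28880+64.7) = 0.997765
A(brake ECU) = MTBF/(MTBF+MTTR) = 7256/(7256+88.2) = 0.987991
Series availability: 0.997765 × 0.987991 = 0.98578

0.98578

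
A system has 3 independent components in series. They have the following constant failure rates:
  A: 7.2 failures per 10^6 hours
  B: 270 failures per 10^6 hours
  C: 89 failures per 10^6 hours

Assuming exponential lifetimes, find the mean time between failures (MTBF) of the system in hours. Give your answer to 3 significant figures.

Series of exponential components: λ_sys = Σ λ_i
λ_sys = 0.0000072 + 0.00027 + 0.000089 = 3.6620e-04 /h
MTBF = 1 / λ_sys = 2730 h

2730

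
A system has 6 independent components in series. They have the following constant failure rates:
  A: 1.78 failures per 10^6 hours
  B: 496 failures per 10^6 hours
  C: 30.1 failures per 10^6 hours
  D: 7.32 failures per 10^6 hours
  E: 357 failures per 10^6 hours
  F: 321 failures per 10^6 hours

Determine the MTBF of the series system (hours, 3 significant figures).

Series of exponential components: λ_sys = Σ λ_i
λ_sys = 0.00000178 + 0.000496 + 0.0000301 + 0.00000732 + 0.000357 + 0.000321 = 1.2132e-03 /h
MTBF = 1 / λ_sys = 824 h

824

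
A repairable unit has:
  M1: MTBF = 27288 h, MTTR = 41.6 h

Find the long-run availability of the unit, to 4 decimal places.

0.9985

A(M1) = MTBF/(MTBF+MTTR) = 27288/(27288+41.6) = 0.9985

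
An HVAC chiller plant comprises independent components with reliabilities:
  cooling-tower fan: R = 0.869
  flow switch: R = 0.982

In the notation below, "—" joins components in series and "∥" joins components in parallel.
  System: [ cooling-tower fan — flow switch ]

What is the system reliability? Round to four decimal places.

Series (cooling-tower fan and flow switch): 0.869000 × 0.982000 = 0.8534

0.8534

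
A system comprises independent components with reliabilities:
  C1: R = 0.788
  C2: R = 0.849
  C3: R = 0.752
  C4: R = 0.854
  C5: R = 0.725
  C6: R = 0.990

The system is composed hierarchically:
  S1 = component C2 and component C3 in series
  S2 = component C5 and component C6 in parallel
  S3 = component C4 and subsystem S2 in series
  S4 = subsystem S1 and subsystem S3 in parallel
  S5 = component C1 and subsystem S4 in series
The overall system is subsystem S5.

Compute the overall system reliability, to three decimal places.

Series (C2 and C3): 0.84900 × 0.75200 = 0.63845
Parallel (C5 and C6): 1 − (1 − 0.72500)(1 − 0.99000) = 0.99725
Series (C4 and [0.99725]): 0.85400 × 0.99725 = 0.85165
Parallel ([0.63845] and [0.85165]): 1 − (1 − 0.63845)(1 − 0.85165) = 0.94636
Series (C1 and [0.94636]): 0.78800 × 0.94636 = 0.746

0.746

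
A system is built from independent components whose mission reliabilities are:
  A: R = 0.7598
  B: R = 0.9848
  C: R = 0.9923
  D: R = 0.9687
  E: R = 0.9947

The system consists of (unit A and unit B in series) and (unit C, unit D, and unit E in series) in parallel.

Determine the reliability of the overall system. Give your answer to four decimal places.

0.9890

Series (A and B): 0.759800 × 0.984800 = 0.748251
Series (C, D, and E): 0.992300 × 0.968700 × 0.994700 = 0.956146
Parallel ([0.748251] and [0.956146]): 1 − (1 − 0.748251)(1 − 0.956146) = 0.9890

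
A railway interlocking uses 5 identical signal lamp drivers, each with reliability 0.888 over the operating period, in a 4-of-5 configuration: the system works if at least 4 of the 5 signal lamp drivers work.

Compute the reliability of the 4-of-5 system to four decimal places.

R = Σ_{i=4}^{5} C(5,i) p^i (1−p)^{5−i} with p = 0.888
C(5,4)·0.888^4·0.112^1 = 0.348209
C(5,5)·0.888^5·0.112^0 = 0.552160
Sum = 0.9004

0.9004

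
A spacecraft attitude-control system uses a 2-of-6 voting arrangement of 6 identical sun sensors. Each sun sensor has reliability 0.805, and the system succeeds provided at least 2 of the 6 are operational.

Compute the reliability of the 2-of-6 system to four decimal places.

0.9986

R = Σ_{i=2}^{6} C(6,i) p^i (1−p)^{6−i} with p = 0.805
C(6,2)·0.805^2·0.195^4 = 0.014055
C(6,3)·0.805^3·0.195^3 = 0.077361
C(6,4)·0.805^4·0.195^2 = 0.239521
C(6,5)·0.805^5·0.195^1 = 0.395517
C(6,6)·0.805^6·0.195^0 = 0.272129
Sum = 0.9986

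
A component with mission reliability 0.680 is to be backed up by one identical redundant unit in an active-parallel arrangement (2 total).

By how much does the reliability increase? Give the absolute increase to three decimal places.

R_before = 0.680
R_after = 1 − (1 − 0.680)^2 = 0.898
ΔR = 0.898 − 0.680 = 0.218

0.218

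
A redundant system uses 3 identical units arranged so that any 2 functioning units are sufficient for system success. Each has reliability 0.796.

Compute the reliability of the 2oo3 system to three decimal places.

0.892

R = Σ_{i=2}^{3} C(3,i) p^i (1−p)^{3−i} with p = 0.796
C(3,2)·0.796^2·0.204^1 = 0.38777
C(3,3)·0.796^3·0.204^0 = 0.50436
Sum = 0.892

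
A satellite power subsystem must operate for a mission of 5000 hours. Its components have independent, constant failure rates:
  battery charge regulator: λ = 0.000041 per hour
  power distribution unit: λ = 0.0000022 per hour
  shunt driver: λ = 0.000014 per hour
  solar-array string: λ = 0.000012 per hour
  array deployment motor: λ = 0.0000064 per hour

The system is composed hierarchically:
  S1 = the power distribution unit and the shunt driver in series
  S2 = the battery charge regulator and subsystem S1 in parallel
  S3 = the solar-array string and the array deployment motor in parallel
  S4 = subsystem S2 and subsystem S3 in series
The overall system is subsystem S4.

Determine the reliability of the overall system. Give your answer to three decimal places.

0.984

R(battery charge regulator) = exp(−0.000041 × 5000) = 0.81465
R(power distribution unit) = exp(−0.0000022 × 5000) = 0.98906
R(shunt driver) = exp(−0.000014 × 5000) = 0.93239
R(solar-array string) = exp(−0.000012 × 5000) = 0.94176
R(array deployment motor) = exp(−0.0000064 × 5000) = 0.96851
Series (power distribution unit and shunt driver): 0.98906 × 0.93239 = 0.92219
Parallel (battery charge regulator and [0.92219]): 1 − (1 − 0.81465)(1 − 0.92219) = 0.98558
Parallel (solar-array string and array deployment motor): 1 − (1 − 0.94176)(1 − 0.96851) = 0.99817
Series ([0.98558] and [0.99817]): 0.98558 × 0.99817 = 0.984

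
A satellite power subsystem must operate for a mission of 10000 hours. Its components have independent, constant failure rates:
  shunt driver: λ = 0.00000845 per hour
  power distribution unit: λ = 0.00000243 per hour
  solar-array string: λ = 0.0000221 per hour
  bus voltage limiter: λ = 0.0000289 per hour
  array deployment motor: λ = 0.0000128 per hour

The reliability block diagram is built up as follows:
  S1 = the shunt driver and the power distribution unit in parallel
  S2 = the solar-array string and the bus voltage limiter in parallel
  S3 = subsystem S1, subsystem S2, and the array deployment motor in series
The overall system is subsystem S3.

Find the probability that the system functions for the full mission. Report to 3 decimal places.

0.834

R(shunt driver) = exp(−0.00000845 × 10000) = 0.91897
R(power distribution unit) = exp(−0.00000243 × 10000) = 0.97599
R(solar-array string) = exp(−0.0000221 × 10000) = 0.80172
R(bus voltage limiter) = exp(−0.0000289 × 10000) = 0.74901
R(array deployment motor) = exp(−0.0000128 × 10000) = 0.87985
Parallel (shunt driver and power distribution unit): 1 − (1 − 0.91897)(1 − 0.97599) = 0.99805
Parallel (solar-array string and bus voltage limiter): 1 − (1 − 0.80172)(1 − 0.74901) = 0.95023
Series ([0.99805], [0.95023], and array deployment motor): 0.99805 × 0.95023 × 0.87985 = 0.834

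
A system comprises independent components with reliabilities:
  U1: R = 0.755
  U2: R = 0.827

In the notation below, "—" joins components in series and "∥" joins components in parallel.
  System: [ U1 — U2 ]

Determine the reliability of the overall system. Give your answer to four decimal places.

0.6244

Series (U1 and U2): 0.755000 × 0.827000 = 0.6244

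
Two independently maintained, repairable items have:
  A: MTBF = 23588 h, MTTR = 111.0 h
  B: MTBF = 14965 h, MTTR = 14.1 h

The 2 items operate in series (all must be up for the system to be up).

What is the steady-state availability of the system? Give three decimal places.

0.994

A(A) = MTBF/(MTBF+MTTR) = 23588/(23588+111.0) = 0.995316
A(B) = MTBF/(MTBF+MTTR) = 14965/(14965+14.1) = 0.999059
Series availability: 0.995316 × 0.999059 = 0.994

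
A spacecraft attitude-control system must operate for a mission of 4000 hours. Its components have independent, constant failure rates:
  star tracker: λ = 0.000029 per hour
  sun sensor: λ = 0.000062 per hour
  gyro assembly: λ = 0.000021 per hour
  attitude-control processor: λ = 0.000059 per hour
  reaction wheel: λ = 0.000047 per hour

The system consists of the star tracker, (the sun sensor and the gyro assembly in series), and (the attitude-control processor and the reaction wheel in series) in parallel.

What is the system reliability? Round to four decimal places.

0.9893

R(star tracker) = exp(−0.000029 × 4000) = 0.890475
R(sun sensor) = exp(−0.000062 × 4000) = 0.780360
R(gyro assembly) = exp(−0.000021 × 4000) = 0.919431
R(attitude-control processor) = exp(−0.000059 × 4000) = 0.789781
R(reaction wheel) = exp(−0.000047 × 4000) = 0.828615
Series (sun sensor and gyro assembly): 0.780360 × 0.919431 = 0.717487
Series (attitude-control processor and reaction wheel): 0.789781 × 0.828615 = 0.654424
Parallel (star tracker, [0.717487], and [0.654424]): 1 − (1 − 0.890475)(1 − 0.717487)(1 − 0.654424) = 0.9893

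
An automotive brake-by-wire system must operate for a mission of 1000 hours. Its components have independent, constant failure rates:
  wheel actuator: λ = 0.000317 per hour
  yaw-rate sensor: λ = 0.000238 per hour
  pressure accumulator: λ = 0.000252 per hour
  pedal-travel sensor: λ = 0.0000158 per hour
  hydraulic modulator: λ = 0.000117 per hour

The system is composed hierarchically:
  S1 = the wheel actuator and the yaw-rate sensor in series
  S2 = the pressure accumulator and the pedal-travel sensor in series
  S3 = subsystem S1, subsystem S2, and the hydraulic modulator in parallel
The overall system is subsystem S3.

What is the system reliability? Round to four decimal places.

R(wheel actuator) = exp(−0.000317 × 1000) = 0.728331
R(yaw-rate sensor) = exp(−0.000238 × 1000) = 0.788203
R(pressure accumulator) = exp(−0.000252 × 1000) = 0.777245
R(pedal-travel sensor) = exp(−0.0000158 × 1000) = 0.984324
R(hydraulic modulator) = exp(−0.000117 × 1000) = 0.889585
Series (wheel actuator and yaw-rate sensor): 0.728331 × 0.788203 = 0.574073
Series (pressure accumulator and pedal-travel sensor): 0.777245 × 0.984324 = 0.765061
Parallel ([0.574073], [0.765061], and hydraulic modulator): 1 − (1 − 0.574073)(1 − 0.765061)(1 − 0.889585) = 0.9890

0.9890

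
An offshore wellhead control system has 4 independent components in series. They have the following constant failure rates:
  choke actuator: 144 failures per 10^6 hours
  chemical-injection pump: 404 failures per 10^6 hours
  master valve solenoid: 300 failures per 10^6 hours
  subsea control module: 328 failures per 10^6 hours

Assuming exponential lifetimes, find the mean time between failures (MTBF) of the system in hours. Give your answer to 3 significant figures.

850

Series of exponential components: λ_sys = Σ λ_i
λ_sys = 0.000144 + 0.000404 + 0.000300 + 0.000328 = 1.1760e-03 /h
MTBF = 1 / λ_sys = 850 h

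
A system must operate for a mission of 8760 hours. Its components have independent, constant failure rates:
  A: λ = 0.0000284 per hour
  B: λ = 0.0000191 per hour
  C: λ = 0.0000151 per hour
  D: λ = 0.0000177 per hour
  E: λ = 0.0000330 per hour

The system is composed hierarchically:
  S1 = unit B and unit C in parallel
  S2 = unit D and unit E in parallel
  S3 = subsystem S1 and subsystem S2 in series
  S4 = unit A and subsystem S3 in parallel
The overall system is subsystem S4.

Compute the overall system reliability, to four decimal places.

R(A) = exp(−0.0000284 × 8760) = 0.779748
R(B) = exp(−0.0000191 × 8760) = 0.845932
R(C) = exp(−0.0000151 × 8760) = 0.876099
R(D) = exp(−0.0000177 × 8760) = 0.856371
R(E) = exp(−0.0000330 × 8760) = 0.748952
Parallel (B and C): 1 − (1 − 0.845932)(1 − 0.876099) = 0.980911
Parallel (D and E): 1 − (1 − 0.856371)(1 − 0.748952) = 0.963942
Series ([0.980911] and [0.963942]): 0.980911 × 0.963942 = 0.945541
Parallel (A and [0.945541]): 1 − (1 − 0.779748)(1 − 0.945541) = 0.9880

0.9880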